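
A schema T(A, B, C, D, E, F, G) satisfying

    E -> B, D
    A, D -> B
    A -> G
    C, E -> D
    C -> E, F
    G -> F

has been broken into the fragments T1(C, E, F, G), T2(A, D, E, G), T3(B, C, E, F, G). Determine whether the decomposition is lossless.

No

Chase test. Columns are A, B, C, D, E, F, G; row i has aⱼ where attribute j ∈ Ti, else bᵢⱼ.
Initial tableau (one row per fragment):
  row 1: b11 b12 a3 b14 a5 a6 a7
  row 2: a1 b22 b23 a4 a5 b26 a7
  row 3: b31 a2 a3 b34 a5 a6 a7
Rows 1 and 2 agree on E; apply E→B, D and equate their B, D entries.
Rows 1 and 3 agree on E; apply E→B, D and equate their B, D entries.
Rows 1 and 2 agree on G; apply G→F and equate their F entries.
No row becomes fully distinguished — the join is lossy.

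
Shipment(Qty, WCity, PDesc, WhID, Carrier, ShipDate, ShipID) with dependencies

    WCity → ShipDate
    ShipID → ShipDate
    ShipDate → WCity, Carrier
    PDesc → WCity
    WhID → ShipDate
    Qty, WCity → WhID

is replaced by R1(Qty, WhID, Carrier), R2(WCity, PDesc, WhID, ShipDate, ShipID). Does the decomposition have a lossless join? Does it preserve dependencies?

lossy and not dependency-preserving

Lossless test: (WhID)⁺ = {WCity, WhID, Carrier, ShipDate}, which is a superkey of neither fragment — lossy.
Dependency preservation: the restricted closure of {ShipDate} across the fragments never reaches {WCity, Carrier}, so ShipDate → WCity, Carrier cannot be enforced without a join — not preserved.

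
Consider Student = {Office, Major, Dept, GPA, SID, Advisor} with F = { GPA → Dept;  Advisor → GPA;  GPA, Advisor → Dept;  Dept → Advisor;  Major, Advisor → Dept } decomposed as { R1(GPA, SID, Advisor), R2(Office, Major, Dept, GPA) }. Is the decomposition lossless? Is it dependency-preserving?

Lossless test: (GPA)⁺ = {Dept, GPA, Advisor}, which is a superkey of neither fragment — lossy.
Dependency preservation: GPA, Advisor → Dept; Dept → Advisor; Major, Advisor → Dept are not contained in any single fragment, but the restricted closure of each left-hand side across the fragments still reaches the right-hand side; the remaining FDs each lie inside some fragment. All dependencies are preserved.

lossy but dependency-preserving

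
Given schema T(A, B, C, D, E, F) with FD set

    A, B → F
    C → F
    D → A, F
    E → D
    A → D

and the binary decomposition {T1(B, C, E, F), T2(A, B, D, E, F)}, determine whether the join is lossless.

Yes

Common attributes: T1 ∩ T2 = {B, E, F}.
Closure of {B, E, F}: E → D applies, adding D; D → A, F applies, adding A. So (B, E, F)⁺ = {A, B, D, E, F}.
This closure contains every attribute of T2, so T1 ∩ T2 → T2. The join is lossless.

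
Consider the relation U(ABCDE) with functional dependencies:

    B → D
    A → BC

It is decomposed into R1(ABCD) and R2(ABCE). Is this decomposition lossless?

Common attributes: R1 ∩ R2 = {ABC}.
Closure of {ABC}: B → D applies, adding D. So (ABC)⁺ = {ABCD}.
This closure contains every attribute of R1, so R1 ∩ R2 → R1. The join is lossless.

Yes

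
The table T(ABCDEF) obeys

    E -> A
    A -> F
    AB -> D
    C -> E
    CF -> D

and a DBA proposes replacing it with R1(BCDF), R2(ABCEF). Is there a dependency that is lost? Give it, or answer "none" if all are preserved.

Check AB → D: no single fragment contains all of {ABD}, and the restricted closure of {AB} across the fragments never reaches {D}.
E → A is preserved.
A → F is preserved.
C → E is preserved.
CF → D is preserved.

AB -> D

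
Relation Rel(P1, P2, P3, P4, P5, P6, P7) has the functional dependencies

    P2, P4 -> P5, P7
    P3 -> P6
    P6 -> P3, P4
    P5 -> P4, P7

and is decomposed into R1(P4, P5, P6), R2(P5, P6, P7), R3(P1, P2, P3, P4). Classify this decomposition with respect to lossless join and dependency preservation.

Lossless test (chase): Rows 1 and 2 agree on P6; apply P6→P3, P4 and equate their P3, P4 entries. Rows 1 and 2 agree on P5; apply P5→P4, P7 and equate their P4, P7 entries. No row becomes fully distinguished — the join is lossy.
Dependency preservation: the restricted closure of {P2, P4} across the fragments never reaches {P5, P7}, so P2, P4 → P5, P7 cannot be enforced without a join — not preserved.

lossy and not dependency-preserving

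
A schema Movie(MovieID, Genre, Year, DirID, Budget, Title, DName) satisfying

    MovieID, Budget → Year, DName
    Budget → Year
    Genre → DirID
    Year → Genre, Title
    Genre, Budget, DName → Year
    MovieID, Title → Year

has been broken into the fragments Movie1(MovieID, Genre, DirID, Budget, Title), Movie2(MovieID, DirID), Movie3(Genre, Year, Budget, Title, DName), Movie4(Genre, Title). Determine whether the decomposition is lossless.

Chase test. Columns are MovieID, Genre, Year, DirID, Budget, Title, DName; row i has aⱼ where attribute j ∈ Moviei, else bᵢⱼ.
Initial tableau (one row per fragment):
  row 1: a1 a2 b13 a4 a5 a6 b17
  row 2: a1 b22 b23 a4 b25 b26 b27
  row 3: b31 a2 a3 b34 a5 a6 a7
  row 4: b41 a2 b43 b44 b45 a6 b47
Rows 1 and 3 agree on Budget; apply Budget→Year and equate their Year entries.
Rows 1 and 3 agree on Genre; apply Genre→DirID and equate their DirID entries.
Rows 1 and 4 agree on Genre; apply Genre→DirID and equate their DirID entries.
No row becomes fully distinguished — the join is lossy.

No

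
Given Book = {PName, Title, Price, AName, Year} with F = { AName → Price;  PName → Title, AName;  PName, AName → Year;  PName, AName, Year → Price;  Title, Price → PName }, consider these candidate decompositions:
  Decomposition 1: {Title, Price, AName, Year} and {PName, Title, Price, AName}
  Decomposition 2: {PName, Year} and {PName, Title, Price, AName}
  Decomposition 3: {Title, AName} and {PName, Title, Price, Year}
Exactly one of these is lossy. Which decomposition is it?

Decomposition 3

Decomposition 1: common = {Title, Price, AName}, closure = {PName, Title, Price, AName, Year} → lossless.
Decomposition 2: common = {PName}, closure = {PName, Title, Price, AName, Year} → lossless.
Decomposition 3: common = {Title}, closure = {Title} → lossy.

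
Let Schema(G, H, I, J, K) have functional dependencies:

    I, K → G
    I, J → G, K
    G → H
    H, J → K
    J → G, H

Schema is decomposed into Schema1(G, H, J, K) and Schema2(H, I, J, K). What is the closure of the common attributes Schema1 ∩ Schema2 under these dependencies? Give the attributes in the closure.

Schema1 ∩ Schema2 = {H, J, K}.
J → G, H applies, adding G
Closure: {G, H, J, K}.

G, H, J, K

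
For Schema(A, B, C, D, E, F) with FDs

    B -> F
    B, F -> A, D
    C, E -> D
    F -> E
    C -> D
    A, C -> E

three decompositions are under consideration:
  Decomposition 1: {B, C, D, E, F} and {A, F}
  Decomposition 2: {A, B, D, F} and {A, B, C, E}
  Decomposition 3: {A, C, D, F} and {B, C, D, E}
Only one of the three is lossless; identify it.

Decomposition 1: common = {F}, closure = {E, F} → lossy.
Decomposition 2: common = {A, B}, closure = {A, B, D, E, F} → lossless.
Decomposition 3: common = {C, D}, closure = {C, D} → lossy.

Decomposition 2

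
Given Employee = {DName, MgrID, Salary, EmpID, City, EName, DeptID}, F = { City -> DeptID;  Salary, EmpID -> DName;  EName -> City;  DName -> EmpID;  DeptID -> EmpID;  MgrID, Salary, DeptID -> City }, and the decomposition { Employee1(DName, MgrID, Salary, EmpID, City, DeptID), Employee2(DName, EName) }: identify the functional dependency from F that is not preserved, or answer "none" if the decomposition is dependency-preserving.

Check EName → City: no single fragment contains all of {City, EName}, and the restricted closure of {EName} across the fragments never reaches {City}.
City → DeptID is preserved.
Salary, EmpID → DName is preserved.
DName → EmpID is preserved.
DeptID → EmpID is preserved.
MgrID, Salary, DeptID → City is preserved.

EName -> City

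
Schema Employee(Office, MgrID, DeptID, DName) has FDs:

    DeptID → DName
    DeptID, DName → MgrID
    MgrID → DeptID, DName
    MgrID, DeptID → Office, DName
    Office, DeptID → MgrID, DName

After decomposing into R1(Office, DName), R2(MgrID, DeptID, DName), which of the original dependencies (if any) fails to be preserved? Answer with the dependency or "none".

MgrID, DeptID → Office, DName

Check MgrID, DeptID → Office, DName: no single fragment contains all of {Office, MgrID, DeptID, DName}, and the restricted closure of {MgrID, DeptID} across the fragments never reaches {Office, DName}.
DeptID → DName is preserved.
DeptID, DName → MgrID is preserved.
MgrID → DeptID, DName is preserved.
Office, DeptID → MgrID, DName is preserved.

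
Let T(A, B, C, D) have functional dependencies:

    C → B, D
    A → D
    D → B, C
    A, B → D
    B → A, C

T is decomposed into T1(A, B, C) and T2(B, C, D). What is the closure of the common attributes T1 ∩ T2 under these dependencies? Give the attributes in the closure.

T1 ∩ T2 = {B, C}.
C → B, D applies, adding D
B → A, C applies, adding A
Closure: {A, B, C, D}.

A, B, C, D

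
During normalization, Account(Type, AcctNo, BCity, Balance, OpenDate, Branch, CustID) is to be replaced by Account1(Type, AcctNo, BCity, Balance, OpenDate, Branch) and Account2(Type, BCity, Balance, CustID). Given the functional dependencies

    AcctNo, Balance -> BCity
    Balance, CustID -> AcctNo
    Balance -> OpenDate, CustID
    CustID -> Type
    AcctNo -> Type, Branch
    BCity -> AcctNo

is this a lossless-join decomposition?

Yes

Common attributes: Account1 ∩ Account2 = {Type, BCity, Balance}.
Closure of {Type, BCity, Balance}: Balance → OpenDate, CustID applies, adding OpenDate, CustID; BCity → AcctNo applies, adding AcctNo; AcctNo → Type, Branch applies, adding Branch. So (Type, BCity, Balance)⁺ = {Type, AcctNo, BCity, Balance, OpenDate, Branch, CustID}.
This closure contains every attribute of Account1, so Account1 ∩ Account2 → Account1. The join is lossless.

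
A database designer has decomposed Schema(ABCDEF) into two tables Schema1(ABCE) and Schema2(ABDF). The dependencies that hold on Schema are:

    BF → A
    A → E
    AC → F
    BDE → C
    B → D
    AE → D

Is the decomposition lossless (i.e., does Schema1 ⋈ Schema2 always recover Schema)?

Common attributes: Schema1 ∩ Schema2 = {AB}.
Closure of {AB}: A → E applies, adding E; B → D applies, adding D; BDE → C applies, adding C; AC → F applies, adding F. So (AB)⁺ = {ABCDEF}.
This closure contains every attribute of Schema1, so Schema1 ∩ Schema2 → Schema1. The join is lossless.

Yes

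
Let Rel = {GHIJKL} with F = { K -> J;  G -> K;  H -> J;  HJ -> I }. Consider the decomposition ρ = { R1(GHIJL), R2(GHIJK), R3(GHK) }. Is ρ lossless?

Yes

Chase test. Columns are GHIJKL; row i has aⱼ where attribute j ∈ Ri, else bᵢⱼ.
Initial tableau (one row per fragment):
  row 1: a1 a2 a3 a4 b15 a6
  row 2: a1 a2 a3 a4 a5 b26
  row 3: a1 a2 b33 b34 a5 b36
Rows 2 and 3 agree on K; apply K→J and equate their J entries.
Rows 1 and 2 agree on G; apply G→K and equate their K entries.
Rows 1 and 3 agree on HJ; apply HJ→I and equate their I entries.
Row 1 is now all distinguished symbols — the join is lossless.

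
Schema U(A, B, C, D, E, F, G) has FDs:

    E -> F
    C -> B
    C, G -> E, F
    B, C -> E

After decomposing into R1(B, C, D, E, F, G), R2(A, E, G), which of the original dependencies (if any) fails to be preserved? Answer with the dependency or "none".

E → F lies within R1.
C → B lies within R1.
C, G → E, F lies within R1.
B, C → E lies within R1.
Every dependency is enforceable on the fragments, so the decomposition is dependency-preserving.

none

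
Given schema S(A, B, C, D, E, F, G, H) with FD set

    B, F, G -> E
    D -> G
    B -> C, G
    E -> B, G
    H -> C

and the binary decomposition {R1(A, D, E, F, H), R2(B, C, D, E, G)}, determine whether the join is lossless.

Yes

Common attributes: R1 ∩ R2 = {D, E}.
Closure of {D, E}: D → G applies, adding G; E → B, G applies, adding B; B → C, G applies, adding C. So (D, E)⁺ = {B, C, D, E, G}.
This closure contains every attribute of R2, so R1 ∩ R2 → R2. The join is lossless.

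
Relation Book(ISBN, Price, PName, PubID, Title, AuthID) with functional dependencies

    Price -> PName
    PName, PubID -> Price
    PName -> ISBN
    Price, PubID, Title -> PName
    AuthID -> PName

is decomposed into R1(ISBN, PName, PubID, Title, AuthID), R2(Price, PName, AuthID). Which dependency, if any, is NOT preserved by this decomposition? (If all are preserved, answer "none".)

PName, PubID -> Price

Check PName, PubID → Price: no single fragment contains all of {Price, PName, PubID}, and the restricted closure of {PName, PubID} across the fragments never reaches {Price}.
Price → PName is preserved.
PName → ISBN is preserved.
Price, PubID, Title → PName is preserved.
AuthID → PName is preserved.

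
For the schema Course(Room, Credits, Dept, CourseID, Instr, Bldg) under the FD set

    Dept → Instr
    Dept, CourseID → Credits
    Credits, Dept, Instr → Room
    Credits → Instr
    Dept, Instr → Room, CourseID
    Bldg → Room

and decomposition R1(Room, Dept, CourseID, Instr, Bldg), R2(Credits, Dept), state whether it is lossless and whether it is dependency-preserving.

lossless but not dependency-preserving

Lossless test: (Dept)⁺ = {Room, Credits, Dept, CourseID, Instr}, which contains all of one fragment — lossless.
Dependency preservation: the restricted closure of {Credits} across the fragments never reaches {Instr}, so Credits → Instr cannot be enforced without a join — not preserved.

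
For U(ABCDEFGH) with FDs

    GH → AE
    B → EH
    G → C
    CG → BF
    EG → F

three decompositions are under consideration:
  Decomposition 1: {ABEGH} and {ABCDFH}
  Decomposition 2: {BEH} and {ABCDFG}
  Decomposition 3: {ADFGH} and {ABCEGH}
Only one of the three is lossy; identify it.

Decomposition 1: common = {ABH}, closure = {ABEH} → lossy.
Decomposition 2: common = {B}, closure = {BEH} → lossless.
Decomposition 3: common = {AGH}, closure = {ABCEFGH} → lossless.

Decomposition 1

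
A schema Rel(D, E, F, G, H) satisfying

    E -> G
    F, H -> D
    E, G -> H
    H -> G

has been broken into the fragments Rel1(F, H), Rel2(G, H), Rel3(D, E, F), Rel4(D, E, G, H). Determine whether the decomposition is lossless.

Yes

Chase test. Columns are D, E, F, G, H; row i has aⱼ where attribute j ∈ Reli, else bᵢⱼ.
Initial tableau (one row per fragment):
  row 1: b11 b12 a3 b14 a5
  row 2: b21 b22 b23 a4 a5
  row 3: a1 a2 a3 b34 b35
  row 4: a1 a2 b43 a4 a5
Rows 3 and 4 agree on E; apply E→G and equate their G entries.
Rows 3 and 4 agree on E, G; apply E, G→H and equate their H entries.
Rows 1 and 2 agree on H; apply H→G and equate their G entries.
Rows 1 and 3 agree on F, H; apply F, H→D and equate their D entries.
Row 3 is now all distinguished symbols — the join is lossless.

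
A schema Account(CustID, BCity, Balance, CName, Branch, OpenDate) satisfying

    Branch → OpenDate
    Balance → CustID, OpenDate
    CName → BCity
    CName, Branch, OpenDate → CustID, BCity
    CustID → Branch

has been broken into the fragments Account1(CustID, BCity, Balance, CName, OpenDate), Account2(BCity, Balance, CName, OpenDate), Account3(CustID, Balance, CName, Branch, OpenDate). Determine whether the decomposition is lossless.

Yes

Chase test. Columns are CustID, BCity, Balance, CName, Branch, OpenDate; row i has aⱼ where attribute j ∈ Accounti, else bᵢⱼ.
Initial tableau (one row per fragment):
  row 1: a1 a2 a3 a4 b15 a6
  row 2: b21 a2 a3 a4 b25 a6
  row 3: a1 b32 a3 a4 a5 a6
Rows 1 and 2 agree on Balance; apply Balance→CustID, OpenDate and equate their CustID, OpenDate entries.
Rows 1 and 3 agree on CName; apply CName→BCity and equate their BCity entries.
Rows 1 and 2 agree on CustID; apply CustID→Branch and equate their Branch entries.
Rows 1 and 3 agree on CustID; apply CustID→Branch and equate their Branch entries.
Row 1 is now all distinguished symbols — the join is lossless.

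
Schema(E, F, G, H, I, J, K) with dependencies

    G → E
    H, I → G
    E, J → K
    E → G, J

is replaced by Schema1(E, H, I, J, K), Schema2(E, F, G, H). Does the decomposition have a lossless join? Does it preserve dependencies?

lossy but dependency-preserving

Lossless test: (E, H)⁺ = {E, G, H, J, K}, which is a superkey of neither fragment — lossy.
Dependency preservation: H, I → G; E → G, J are not contained in any single fragment, but the restricted closure of each left-hand side across the fragments still reaches the right-hand side; the remaining FDs each lie inside some fragment. All dependencies are preserved.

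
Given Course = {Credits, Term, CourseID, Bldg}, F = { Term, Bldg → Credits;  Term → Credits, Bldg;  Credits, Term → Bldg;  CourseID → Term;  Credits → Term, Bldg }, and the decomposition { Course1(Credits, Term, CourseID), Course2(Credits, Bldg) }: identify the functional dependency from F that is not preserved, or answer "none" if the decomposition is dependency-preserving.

none

Term, Bldg → Credits: restricted closure across fragments reaches Credits.
Term → Credits, Bldg: restricted closure across fragments reaches Credits, Bldg.
Credits, Term → Bldg: restricted closure across fragments reaches Bldg.
CourseID → Term lies within Course1.
Credits → Term, Bldg: restricted closure across fragments reaches Term, Bldg.
Every dependency is enforceable on the fragments, so the decomposition is dependency-preserving.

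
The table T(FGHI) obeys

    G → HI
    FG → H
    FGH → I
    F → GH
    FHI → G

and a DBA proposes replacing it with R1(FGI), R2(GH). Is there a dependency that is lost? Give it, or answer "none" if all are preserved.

G → HI: restricted closure across fragments reaches HI.
FG → H: restricted closure across fragments reaches H.
FGH → I: restricted closure across fragments reaches I.
F → GH: restricted closure across fragments reaches GH.
FHI → G: restricted closure across fragments reaches G.
Every dependency is enforceable on the fragments, so the decomposition is dependency-preserving.

none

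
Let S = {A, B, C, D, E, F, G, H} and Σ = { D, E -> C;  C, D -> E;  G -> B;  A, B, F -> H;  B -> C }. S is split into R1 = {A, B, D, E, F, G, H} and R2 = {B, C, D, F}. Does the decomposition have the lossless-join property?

Yes

Common attributes: R1 ∩ R2 = {B, D, F}.
Closure of {B, D, F}: B → C applies, adding C; C, D → E applies, adding E. So (B, D, F)⁺ = {B, C, D, E, F}.
This closure contains every attribute of R2, so R1 ∩ R2 → R2. The join is lossless.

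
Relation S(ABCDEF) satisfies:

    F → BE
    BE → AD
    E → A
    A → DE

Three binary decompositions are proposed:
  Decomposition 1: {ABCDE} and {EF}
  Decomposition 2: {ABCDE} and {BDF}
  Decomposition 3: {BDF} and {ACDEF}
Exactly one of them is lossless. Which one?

Decomposition 3

Decomposition 1: common = {E}, closure = {ADE} → lossy.
Decomposition 2: common = {BD}, closure = {BD} → lossy.
Decomposition 3: common = {DF}, closure = {ABDEF} → lossless.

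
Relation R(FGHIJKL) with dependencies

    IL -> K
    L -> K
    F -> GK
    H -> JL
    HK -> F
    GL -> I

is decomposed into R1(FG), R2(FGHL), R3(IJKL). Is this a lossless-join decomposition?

Chase test. Columns are FGHIJKL; row i has aⱼ where attribute j ∈ Ri, else bᵢⱼ.
Initial tableau (one row per fragment):
  row 1: a1 a2 b13 b14 b15 b16 b17
  row 2: a1 a2 a3 b24 b25 b26 a7
  row 3: b31 b32 b33 a4 a5 a6 a7
Rows 2 and 3 agree on L; apply L→K and equate their K entries.
Rows 1 and 2 agree on F; apply F→GK and equate their GK entries.
No row becomes fully distinguished — the join is lossy.

No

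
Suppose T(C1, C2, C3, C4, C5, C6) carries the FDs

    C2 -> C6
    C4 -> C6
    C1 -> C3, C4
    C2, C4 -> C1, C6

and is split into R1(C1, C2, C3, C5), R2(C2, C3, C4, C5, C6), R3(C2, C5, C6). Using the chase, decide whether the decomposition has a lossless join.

No

Chase test. Columns are C1, C2, C3, C4, C5, C6; row i has aⱼ where attribute j ∈ Ri, else bᵢⱼ.
Initial tableau (one row per fragment):
  row 1: a1 a2 a3 b14 a5 b16
  row 2: b21 a2 a3 a4 a5 a6
  row 3: b31 a2 b33 b34 a5 a6
Rows 1 and 2 agree on C2; apply C2→C6 and equate their C6 entries.
No row becomes fully distinguished — the join is lossy.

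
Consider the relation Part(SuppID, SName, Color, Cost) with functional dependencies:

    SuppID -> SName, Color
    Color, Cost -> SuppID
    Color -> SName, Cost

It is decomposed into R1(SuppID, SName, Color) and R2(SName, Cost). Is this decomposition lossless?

No

Common attributes: R1 ∩ R2 = {SName}.
No dependency enlarges {SName}, so (SName)⁺ = {SName}.
The closure contains neither all of R1 = {SuppID, SName, Color} nor all of R2 = {SName, Cost}, so the common attributes are not a superkey of either fragment. The join is lossy.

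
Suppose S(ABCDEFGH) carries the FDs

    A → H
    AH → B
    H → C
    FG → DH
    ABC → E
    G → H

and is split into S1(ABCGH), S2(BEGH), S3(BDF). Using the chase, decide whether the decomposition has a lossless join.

Chase test. Columns are ABCDEFGH; row i has aⱼ where attribute j ∈ Si, else bᵢⱼ.
Initial tableau (one row per fragment):
  row 1: a1 a2 a3 b14 b15 b16 a7 a8
  row 2: b21 a2 b23 b24 a5 b26 a7 a8
  row 3: b31 a2 b33 a4 b35 a6 b37 b38
Rows 1 and 2 agree on H; apply H→C and equate their C entries.
No row becomes fully distinguished — the join is lossy.

No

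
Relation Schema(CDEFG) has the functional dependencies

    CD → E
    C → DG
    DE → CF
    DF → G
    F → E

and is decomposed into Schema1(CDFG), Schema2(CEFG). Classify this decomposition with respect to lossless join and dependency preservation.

Lossless test: (CFG)⁺ = {CDEFG}, which contains all of one fragment — lossless.
Dependency preservation: the restricted closure of {DE} across the fragments never reaches {CF}, so DE → CF cannot be enforced without a join — not preserved.

lossless but not dependency-preserving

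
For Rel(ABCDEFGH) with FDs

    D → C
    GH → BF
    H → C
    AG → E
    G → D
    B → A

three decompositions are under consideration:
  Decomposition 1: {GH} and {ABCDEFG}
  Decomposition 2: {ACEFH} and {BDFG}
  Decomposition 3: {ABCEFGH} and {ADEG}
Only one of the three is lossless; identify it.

Decomposition 3

Decomposition 1: common = {G}, closure = {CDG} → lossy.
Decomposition 2: common = {F}, closure = {F} → lossy.
Decomposition 3: common = {AEG}, closure = {ACDEG} → lossless.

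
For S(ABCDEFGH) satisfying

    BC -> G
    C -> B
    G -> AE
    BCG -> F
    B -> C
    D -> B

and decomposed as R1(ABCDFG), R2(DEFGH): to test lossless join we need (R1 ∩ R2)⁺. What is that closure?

ABCDEFG

R1 ∩ R2 = {DFG}.
G → AE applies, adding AE
D → B applies, adding B
B → C applies, adding C
Closure: {ABCDEFG}.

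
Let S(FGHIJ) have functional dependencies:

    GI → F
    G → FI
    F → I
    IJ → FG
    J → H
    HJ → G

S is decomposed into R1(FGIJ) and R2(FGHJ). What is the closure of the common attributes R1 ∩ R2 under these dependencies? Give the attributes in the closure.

FGHIJ

R1 ∩ R2 = {FGJ}.
G → FI applies, adding I
J → H applies, adding H
Closure: {FGHIJ}.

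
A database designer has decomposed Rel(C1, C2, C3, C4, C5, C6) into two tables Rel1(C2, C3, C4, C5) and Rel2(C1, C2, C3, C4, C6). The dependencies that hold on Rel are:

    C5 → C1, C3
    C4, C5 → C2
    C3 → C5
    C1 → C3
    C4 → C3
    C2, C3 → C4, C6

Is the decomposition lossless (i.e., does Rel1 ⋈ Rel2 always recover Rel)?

Yes

Common attributes: Rel1 ∩ Rel2 = {C2, C3, C4}.
Closure of {C2, C3, C4}: C3 → C5 applies, adding C5; C2, C3 → C4, C6 applies, adding C6; C5 → C1, C3 applies, adding C1. So (C2, C3, C4)⁺ = {C1, C2, C3, C4, C5, C6}.
This closure contains every attribute of Rel1, so Rel1 ∩ Rel2 → Rel1. The join is lossless.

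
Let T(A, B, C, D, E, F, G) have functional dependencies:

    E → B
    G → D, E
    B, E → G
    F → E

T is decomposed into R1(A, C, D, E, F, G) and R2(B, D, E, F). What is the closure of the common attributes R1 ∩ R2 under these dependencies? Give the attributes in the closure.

B, D, E, F, G

R1 ∩ R2 = {D, E, F}.
E → B applies, adding B
B, E → G applies, adding G
Closure: {B, D, E, F, G}.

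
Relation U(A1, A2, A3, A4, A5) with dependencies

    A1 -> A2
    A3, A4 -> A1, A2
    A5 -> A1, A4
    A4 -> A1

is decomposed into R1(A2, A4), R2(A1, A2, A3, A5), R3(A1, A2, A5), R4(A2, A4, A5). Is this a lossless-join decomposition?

Yes

Chase test. Columns are A1, A2, A3, A4, A5; row i has aⱼ where attribute j ∈ Ri, else bᵢⱼ.
Initial tableau (one row per fragment):
  row 1: b11 a2 b13 a4 b15
  row 2: a1 a2 a3 b24 a5
  row 3: a1 a2 b33 b34 a5
  row 4: b41 a2 b43 a4 a5
Rows 2 and 3 agree on A5; apply A5→A1, A4 and equate their A1, A4 entries.
Rows 2 and 4 agree on A5; apply A5→A1, A4 and equate their A1, A4 entries.
Rows 1 and 2 agree on A4; apply A4→A1 and equate their A1 entries.
Row 2 is now all distinguished symbols — the join is lossless.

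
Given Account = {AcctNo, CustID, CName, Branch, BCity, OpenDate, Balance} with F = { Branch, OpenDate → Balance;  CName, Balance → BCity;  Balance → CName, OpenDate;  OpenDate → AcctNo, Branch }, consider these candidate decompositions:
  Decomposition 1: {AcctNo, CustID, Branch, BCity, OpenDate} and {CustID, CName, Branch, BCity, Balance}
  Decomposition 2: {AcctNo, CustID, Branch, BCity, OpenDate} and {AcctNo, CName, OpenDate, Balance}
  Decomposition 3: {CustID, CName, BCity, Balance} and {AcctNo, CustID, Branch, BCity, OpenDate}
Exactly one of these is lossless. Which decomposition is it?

Decomposition 1: common = {CustID, Branch, BCity}, closure = {CustID, Branch, BCity} → lossy.
Decomposition 2: common = {AcctNo, OpenDate}, closure = {AcctNo, CName, Branch, BCity, OpenDate, Balance} → lossless.
Decomposition 3: common = {CustID, BCity}, closure = {CustID, BCity} → lossy.

Decomposition 2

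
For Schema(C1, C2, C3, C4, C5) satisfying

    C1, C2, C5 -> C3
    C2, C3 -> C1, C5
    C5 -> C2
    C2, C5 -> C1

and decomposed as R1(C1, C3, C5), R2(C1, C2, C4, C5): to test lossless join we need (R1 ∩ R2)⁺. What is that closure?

R1 ∩ R2 = {C1, C5}.
C5 → C2 applies, adding C2
C1, C2, C5 → C3 applies, adding C3
Closure: {C1, C2, C3, C5}.

C1, C2, C3, C5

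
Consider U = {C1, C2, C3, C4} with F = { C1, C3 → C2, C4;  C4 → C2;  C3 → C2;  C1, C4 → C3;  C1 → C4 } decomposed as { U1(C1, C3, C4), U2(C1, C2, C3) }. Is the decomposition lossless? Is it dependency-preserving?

lossless but not dependency-preserving

Lossless test: (C1, C3)⁺ = {C1, C2, C3, C4}, which contains all of one fragment — lossless.
Dependency preservation: the restricted closure of {C4} across the fragments never reaches {C2}, so C4 → C2 cannot be enforced without a join — not preserved.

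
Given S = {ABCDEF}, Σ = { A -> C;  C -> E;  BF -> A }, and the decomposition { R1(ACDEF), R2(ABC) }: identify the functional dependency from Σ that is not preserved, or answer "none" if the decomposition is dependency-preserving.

Check BF → A: no single fragment contains all of {ABF}, and the restricted closure of {BF} across the fragments never reaches {A}.
A → C is preserved.
C → E is preserved.

BF -> A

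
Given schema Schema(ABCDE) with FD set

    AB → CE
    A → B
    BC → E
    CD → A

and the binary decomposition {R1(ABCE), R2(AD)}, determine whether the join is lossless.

Common attributes: R1 ∩ R2 = {A}.
Closure of {A}: A → B applies, adding B; AB → CE applies, adding CE. So (A)⁺ = {ABCE}.
This closure contains every attribute of R1, so R1 ∩ R2 → R1. The join is lossless.

Yes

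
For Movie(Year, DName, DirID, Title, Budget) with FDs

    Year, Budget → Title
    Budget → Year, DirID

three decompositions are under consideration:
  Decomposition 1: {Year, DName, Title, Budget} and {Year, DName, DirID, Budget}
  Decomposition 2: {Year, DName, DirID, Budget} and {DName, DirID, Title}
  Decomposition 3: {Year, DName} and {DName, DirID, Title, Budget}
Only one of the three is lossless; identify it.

Decomposition 1: common = {Year, DName, Budget}, closure = {Year, DName, DirID, Title, Budget} → lossless.
Decomposition 2: common = {DName, DirID}, closure = {DName, DirID} → lossy.
Decomposition 3: common = {DName}, closure = {DName} → lossy.

Decomposition 1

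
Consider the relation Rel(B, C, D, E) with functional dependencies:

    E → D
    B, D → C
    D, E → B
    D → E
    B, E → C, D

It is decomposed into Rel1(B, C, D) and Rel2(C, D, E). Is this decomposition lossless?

Yes

Common attributes: Rel1 ∩ Rel2 = {C, D}.
Closure of {C, D}: D → E applies, adding E; D, E → B applies, adding B. So (C, D)⁺ = {B, C, D, E}.
This closure contains every attribute of Rel1, so Rel1 ∩ Rel2 → Rel1. The join is lossless.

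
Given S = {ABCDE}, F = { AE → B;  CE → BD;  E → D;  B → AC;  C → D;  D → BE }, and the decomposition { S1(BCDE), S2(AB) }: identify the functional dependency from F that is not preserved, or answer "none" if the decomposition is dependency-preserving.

none

AE → B: restricted closure across fragments reaches B.
CE → BD lies within S1.
E → D lies within S1.
B → AC: restricted closure across fragments reaches AC.
C → D lies within S1.
D → BE lies within S1.
Every dependency is enforceable on the fragments, so the decomposition is dependency-preserving.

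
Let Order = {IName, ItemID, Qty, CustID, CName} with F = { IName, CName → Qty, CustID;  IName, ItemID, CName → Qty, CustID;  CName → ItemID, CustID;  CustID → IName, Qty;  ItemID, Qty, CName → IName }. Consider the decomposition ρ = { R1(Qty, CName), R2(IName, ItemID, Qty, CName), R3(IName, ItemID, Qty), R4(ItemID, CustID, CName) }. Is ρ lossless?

Yes

Chase test. Columns are IName, ItemID, Qty, CustID, CName; row i has aⱼ where attribute j ∈ Ri, else bᵢⱼ.
Initial tableau (one row per fragment):
  row 1: b11 b12 a3 b14 a5
  row 2: a1 a2 a3 b24 a5
  row 3: a1 a2 a3 b34 b35
  row 4: b41 a2 b43 a4 a5
Rows 1 and 2 agree on CName; apply CName→ItemID, CustID and equate their ItemID, CustID entries.
Rows 1 and 4 agree on CName; apply CName→ItemID, CustID and equate their ItemID, CustID entries.
Rows 1 and 2 agree on CustID; apply CustID→IName, Qty and equate their IName, Qty entries.
Rows 1 and 4 agree on CustID; apply CustID→IName, Qty and equate their IName, Qty entries.
Row 1 is now all distinguished symbols — the join is lossless.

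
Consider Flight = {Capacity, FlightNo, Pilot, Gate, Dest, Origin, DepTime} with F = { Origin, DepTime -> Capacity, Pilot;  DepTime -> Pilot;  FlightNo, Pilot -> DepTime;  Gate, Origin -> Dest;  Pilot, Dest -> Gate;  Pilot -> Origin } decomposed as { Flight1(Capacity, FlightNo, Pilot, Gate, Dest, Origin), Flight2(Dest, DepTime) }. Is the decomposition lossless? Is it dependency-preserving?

lossy and not dependency-preserving

Lossless test: (Dest)⁺ = {Dest}, which is a superkey of neither fragment — lossy.
Dependency preservation: the restricted closure of {Origin, DepTime} across the fragments never reaches {Capacity, Pilot}, so Origin, DepTime → Capacity, Pilot cannot be enforced without a join — not preserved.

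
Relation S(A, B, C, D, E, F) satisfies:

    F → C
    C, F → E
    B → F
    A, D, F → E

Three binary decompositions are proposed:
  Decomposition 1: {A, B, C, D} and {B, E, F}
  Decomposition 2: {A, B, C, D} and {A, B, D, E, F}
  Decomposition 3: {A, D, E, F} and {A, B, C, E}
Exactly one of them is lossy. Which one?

Decomposition 1: common = {B}, closure = {B, C, E, F} → lossless.
Decomposition 2: common = {A, B, D}, closure = {A, B, C, D, E, F} → lossless.
Decomposition 3: common = {A, E}, closure = {A, E} → lossy.

Decomposition 3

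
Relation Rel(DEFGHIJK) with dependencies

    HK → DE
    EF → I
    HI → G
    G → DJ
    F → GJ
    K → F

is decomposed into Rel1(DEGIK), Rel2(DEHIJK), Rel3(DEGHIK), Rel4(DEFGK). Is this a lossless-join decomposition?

Yes

Chase test. Columns are DEFGHIJK; row i has aⱼ where attribute j ∈ Reli, else bᵢⱼ.
Initial tableau (one row per fragment):
  row 1: a1 a2 b13 a4 b15 a6 b17 a8
  row 2: a1 a2 b23 b24 a5 a6 a7 a8
  row 3: a1 a2 b33 a4 a5 a6 b37 a8
  row 4: a1 a2 a3 a4 b45 b46 b47 a8
Rows 2 and 3 agree on HI; apply HI→G and equate their G entries.
Rows 1 and 2 agree on G; apply G→DJ and equate their DJ entries.
Rows 1 and 3 agree on G; apply G→DJ and equate their DJ entries.
Rows 1 and 4 agree on G; apply G→DJ and equate their DJ entries.
Rows 1 and 2 agree on K; apply K→F and equate their F entries.
Rows 1 and 3 agree on K; apply K→F and equate their F entries.
Rows 1 and 4 agree on K; apply K→F and equate their F entries.
Rows 1 and 4 agree on EF; apply EF→I and equate their I entries.
Row 2 is now all distinguished symbols — the join is lossless.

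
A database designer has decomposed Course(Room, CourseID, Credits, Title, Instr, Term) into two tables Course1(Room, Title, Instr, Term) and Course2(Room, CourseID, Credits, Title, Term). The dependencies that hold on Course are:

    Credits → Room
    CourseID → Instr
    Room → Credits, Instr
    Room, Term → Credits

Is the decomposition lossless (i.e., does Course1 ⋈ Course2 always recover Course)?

Common attributes: Course1 ∩ Course2 = {Room, Title, Term}.
Closure of {Room, Title, Term}: Room → Credits, Instr applies, adding Credits, Instr. So (Room, Title, Term)⁺ = {Room, Credits, Title, Instr, Term}.
This closure contains every attribute of Course1, so Course1 ∩ Course2 → Course1. The join is lossless.

Yes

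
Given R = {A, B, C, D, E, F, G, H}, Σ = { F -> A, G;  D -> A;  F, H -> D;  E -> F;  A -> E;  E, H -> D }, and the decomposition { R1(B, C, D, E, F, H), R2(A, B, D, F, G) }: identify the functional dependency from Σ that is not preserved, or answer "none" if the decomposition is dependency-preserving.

none

F → A, G lies within R2.
D → A lies within R2.
F, H → D lies within R1.
E → F lies within R1.
A → E: restricted closure across fragments reaches E.
E, H → D lies within R1.
Every dependency is enforceable on the fragments, so the decomposition is dependency-preserving.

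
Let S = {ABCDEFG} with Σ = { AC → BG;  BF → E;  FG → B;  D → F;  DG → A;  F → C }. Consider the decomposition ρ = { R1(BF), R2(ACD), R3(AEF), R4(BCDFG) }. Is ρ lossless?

Chase test. Columns are ABCDEFG; row i has aⱼ where attribute j ∈ Ri, else bᵢⱼ.
Initial tableau (one row per fragment):
  row 1: b11 a2 b13 b14 b15 a6 b17
  row 2: a1 b22 a3 a4 b25 b26 b27
  row 3: a1 b32 b33 b34 a5 a6 b37
  row 4: b41 a2 a3 a4 b45 a6 a7
Rows 1 and 4 agree on BF; apply BF→E and equate their E entries.
Rows 2 and 4 agree on D; apply D→F and equate their F entries.
Rows 1 and 2 agree on F; apply F→C and equate their C entries.
Rows 1 and 3 agree on F; apply F→C and equate their C entries.
Rows 2 and 3 agree on AC; apply AC→BG and equate their BG entries.
Rows 2 and 3 agree on BF; apply BF→E and equate their E entries.
No row becomes fully distinguished — the join is lossy.

No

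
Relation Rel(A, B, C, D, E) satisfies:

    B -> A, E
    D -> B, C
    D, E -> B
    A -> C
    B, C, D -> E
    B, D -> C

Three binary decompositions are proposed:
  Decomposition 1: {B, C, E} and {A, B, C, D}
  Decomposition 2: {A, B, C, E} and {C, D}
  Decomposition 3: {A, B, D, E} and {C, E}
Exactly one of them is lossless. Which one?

Decomposition 1

Decomposition 1: common = {B, C}, closure = {A, B, C, E} → lossless.
Decomposition 2: common = {C}, closure = {C} → lossy.
Decomposition 3: common = {E}, closure = {E} → lossy.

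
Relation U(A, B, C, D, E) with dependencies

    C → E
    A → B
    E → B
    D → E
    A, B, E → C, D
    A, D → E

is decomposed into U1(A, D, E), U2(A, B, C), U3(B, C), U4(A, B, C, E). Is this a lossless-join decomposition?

Chase test. Columns are A, B, C, D, E; row i has aⱼ where attribute j ∈ Ui, else bᵢⱼ.
Initial tableau (one row per fragment):
  row 1: a1 b12 b13 a4 a5
  row 2: a1 a2 a3 b24 b25
  row 3: b31 a2 a3 b34 b35
  row 4: a1 a2 a3 b44 a5
Rows 2 and 3 agree on C; apply C→E and equate their E entries.
Rows 2 and 4 agree on C; apply C→E and equate their E entries.
Rows 1 and 2 agree on A; apply A→B and equate their B entries.
Rows 1 and 2 agree on A, B, E; apply A, B, E→C, D and equate their C, D entries.
Rows 1 and 4 agree on A, B, E; apply A, B, E→C, D and equate their C, D entries.
Row 1 is now all distinguished symbols — the join is lossless.

Yes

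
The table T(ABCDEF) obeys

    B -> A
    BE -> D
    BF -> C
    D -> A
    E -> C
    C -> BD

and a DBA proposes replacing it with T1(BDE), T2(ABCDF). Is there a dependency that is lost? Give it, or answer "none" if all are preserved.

Check E → C: no single fragment contains all of {CE}, and the restricted closure of {E} across the fragments never reaches {C}.
B → A is preserved.
BE → D is preserved.
BF → C is preserved.
D → A is preserved.
C → BD is preserved.

E -> C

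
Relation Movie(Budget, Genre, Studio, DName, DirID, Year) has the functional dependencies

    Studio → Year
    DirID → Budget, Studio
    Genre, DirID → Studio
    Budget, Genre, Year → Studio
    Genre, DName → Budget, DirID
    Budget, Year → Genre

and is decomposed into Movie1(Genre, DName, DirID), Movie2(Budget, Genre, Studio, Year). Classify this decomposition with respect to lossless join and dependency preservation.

lossy and not dependency-preserving

Lossless test: (Genre)⁺ = {Genre}, which is a superkey of neither fragment — lossy.
Dependency preservation: the restricted closure of {DirID} across the fragments never reaches {Budget, Studio}, so DirID → Budget, Studio cannot be enforced without a join — not preserved.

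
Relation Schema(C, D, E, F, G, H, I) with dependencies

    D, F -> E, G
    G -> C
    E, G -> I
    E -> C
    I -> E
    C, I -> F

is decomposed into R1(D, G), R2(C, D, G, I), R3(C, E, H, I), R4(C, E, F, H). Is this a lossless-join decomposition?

Chase test. Columns are C, D, E, F, G, H, I; row i has aⱼ where attribute j ∈ Ri, else bᵢⱼ.
Initial tableau (one row per fragment):
  row 1: b11 a2 b13 b14 a5 b16 b17
  row 2: a1 a2 b23 b24 a5 b26 a7
  row 3: a1 b32 a3 b34 b35 a6 a7
  row 4: a1 b42 a3 a4 b45 a6 b47
Rows 1 and 2 agree on G; apply G→C and equate their C entries.
Rows 2 and 3 agree on I; apply I→E and equate their E entries.
Rows 2 and 3 agree on C, I; apply C, I→F and equate their F entries.
No row becomes fully distinguished — the join is lossy.

No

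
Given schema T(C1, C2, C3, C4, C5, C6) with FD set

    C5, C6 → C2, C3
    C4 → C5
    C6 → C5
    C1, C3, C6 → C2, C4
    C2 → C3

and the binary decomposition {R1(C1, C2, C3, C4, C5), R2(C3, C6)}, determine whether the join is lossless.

Common attributes: R1 ∩ R2 = {C3}.
No dependency enlarges {C3}, so (C3)⁺ = {C3}.
The closure contains neither all of R1 = {C1, C2, C3, C4, C5} nor all of R2 = {C3, C6}, so the common attributes are not a superkey of either fragment. The join is lossy.

No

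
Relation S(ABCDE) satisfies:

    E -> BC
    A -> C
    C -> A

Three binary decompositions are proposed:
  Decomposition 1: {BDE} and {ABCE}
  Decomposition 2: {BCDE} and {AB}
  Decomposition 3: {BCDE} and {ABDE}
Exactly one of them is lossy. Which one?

Decomposition 2

Decomposition 1: common = {BE}, closure = {ABCE} → lossless.
Decomposition 2: common = {B}, closure = {B} → lossy.
Decomposition 3: common = {BDE}, closure = {ABCDE} → lossless.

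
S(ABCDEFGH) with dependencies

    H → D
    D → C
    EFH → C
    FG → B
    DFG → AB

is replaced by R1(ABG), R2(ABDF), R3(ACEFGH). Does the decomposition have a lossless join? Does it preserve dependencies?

Lossless test (chase): applying each FD to every pair of rows produces no changes in the tableau, so no row becomes fully distinguished — the join is lossy.
Dependency preservation: the restricted closure of {H} across the fragments never reaches {D}, so H → D cannot be enforced without a join — not preserved.

lossy and not dependency-preserving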